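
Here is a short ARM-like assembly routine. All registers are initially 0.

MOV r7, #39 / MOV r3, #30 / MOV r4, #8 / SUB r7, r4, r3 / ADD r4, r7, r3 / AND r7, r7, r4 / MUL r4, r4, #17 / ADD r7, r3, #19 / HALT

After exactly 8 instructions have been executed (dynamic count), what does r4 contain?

after MOV r7, #39: r7=39
after MOV r3, #30: r3=30
after MOV r4, #8: r4=8
after SUB r7, r4, r3: r7=8-30=-22
after ADD r4, r7, r3: r4=(-22)+30=8
after AND r7, r7, r4: r7=(-22)&8=8
after MUL r4, r4, #17: r4=8*17=136
after ADD r7, r3, #19: r7=30+19=49
After step 8: r4 = 136.

136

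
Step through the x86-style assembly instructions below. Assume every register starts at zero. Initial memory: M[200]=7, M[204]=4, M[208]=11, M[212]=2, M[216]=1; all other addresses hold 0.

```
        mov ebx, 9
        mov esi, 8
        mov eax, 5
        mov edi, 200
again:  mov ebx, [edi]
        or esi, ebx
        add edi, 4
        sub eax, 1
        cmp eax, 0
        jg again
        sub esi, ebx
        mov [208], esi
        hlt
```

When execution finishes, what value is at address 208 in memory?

ebx=9
esi=8
eax=5
edi=200
ebx=M[200]=7
esi=8|7=15
edi=200+4=204
eax=5-1=4
cmp eax, 0  (cmp 4,0)
jg again: taken
ebx=M[204]=4
esi=15|4=15
edi=204+4=208
eax=4-1=3
cmp eax, 0  (cmp 3,0)
jg again: taken
ebx=M[208]=11
esi=15|11=15
edi=208+4=212
eax=3-1=2
cmp eax, 0  (cmp 2,0)
jg again: taken
ebx=M[212]=2
esi=15|2=15
edi=212+4=216
eax=2-1=1
cmp eax, 0  (cmp 1,0)
jg again: taken
ebx=M[216]=1
esi=15|1=15
edi=216+4=220
eax=1-1=0
cmp eax, 0  (cmp 0,0)
jg again: not taken
esi=15-1=14
mov [208], esi → M[208]=14
halt.

14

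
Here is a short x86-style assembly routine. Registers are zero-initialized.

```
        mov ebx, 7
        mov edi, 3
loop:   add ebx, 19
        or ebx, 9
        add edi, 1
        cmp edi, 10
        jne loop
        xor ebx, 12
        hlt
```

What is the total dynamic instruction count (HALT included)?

mov ebx, 7 → ebx=7
mov edi, 3 → edi=3
add ebx, 19 → ebx=7+19=26
or ebx, 9 → ebx=26|9=27
add edi, 1 → edi=3+1=4
cmp edi, 10  (cmp 4,10)
jne loop: taken
add ebx, 19 → ebx=27+19=46
or ebx, 9 → ebx=46|9=47
add edi, 1 → edi=4+1=5
cmp edi, 10  (cmp 5,10)
jne loop: taken
add ebx, 19 → ebx=47+19=66
or ebx, 9 → ebx=66|9=75
add edi, 1 → edi=5+1=6
cmp edi, 10  (cmp 6,10)
jne loop: taken
add ebx, 19 → ebx=75+19=94
or ebx, 9 → ebx=94|9=95
add edi, 1 → edi=6+1=7
cmp edi, 10  (cmp 7,10)
jne loop: taken
add ebx, 19 → ebx=95+19=114
or ebx, 9 → ebx=114|9=123
add edi, 1 → edi=7+1=8
cmp edi, 10  (cmp 8,10)
jne loop: taken
add ebx, 19 → ebx=123+19=142
or ebx, 9 → ebx=142|9=143
add edi, 1 → edi=8+1=9
cmp edi, 10  (cmp 9,10)
jne loop: taken
add ebx, 19 → ebx=143+19=162
or ebx, 9 → ebx=162|9=171
add edi, 1 → edi=9+1=10
cmp edi, 10  (cmp 10,10)
jne loop: not taken
xor ebx, 12 → ebx=171^12=167
halt.
Total executed instructions: 39.

39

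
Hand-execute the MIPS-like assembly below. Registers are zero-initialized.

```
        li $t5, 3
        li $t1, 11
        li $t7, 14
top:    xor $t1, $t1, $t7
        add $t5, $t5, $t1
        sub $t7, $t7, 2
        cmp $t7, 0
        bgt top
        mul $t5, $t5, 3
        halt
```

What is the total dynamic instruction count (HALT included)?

40

$t5=3
$t1=11
$t7=14
$t1=11^14=5
$t5=3+5=8
$t7=14-2=12
cmp $t7, 0  (cmp 12,0)
bgt top: taken
$t1=5^12=9
$t5=8+9=17
$t7=12-2=10
cmp $t7, 0  (cmp 10,0)
bgt top: taken
$t1=9^10=3
$t5=17+3=20
$t7=10-2=8
cmp $t7, 0  (cmp 8,0)
bgt top: taken
$t1=3^8=11
$t5=20+11=31
$t7=8-2=6
cmp $t7, 0  (cmp 6,0)
bgt top: taken
$t1=11^6=13
$t5=31+13=44
$t7=6-2=4
cmp $t7, 0  (cmp 4,0)
bgt top: taken
$t1=13^4=9
$t5=44+9=53
$t7=4-2=2
cmp $t7, 0  (cmp 2,0)
bgt top: taken
$t1=9^2=11
$t5=53+11=64
$t7=2-2=0
cmp $t7, 0  (cmp 0,0)
bgt top: not taken
$t5=64*3=192
halt.
Total executed instructions: 40.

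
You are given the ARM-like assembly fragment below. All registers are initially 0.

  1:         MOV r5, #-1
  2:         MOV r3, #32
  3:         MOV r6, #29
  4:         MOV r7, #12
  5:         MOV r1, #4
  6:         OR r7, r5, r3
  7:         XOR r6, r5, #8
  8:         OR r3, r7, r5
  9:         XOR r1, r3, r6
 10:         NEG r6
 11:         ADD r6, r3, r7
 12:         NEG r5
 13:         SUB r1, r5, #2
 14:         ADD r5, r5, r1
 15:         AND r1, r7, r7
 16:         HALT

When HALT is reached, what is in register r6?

-2

r5=-1
r3=32
r6=29
r7=12
r1=4
r7=(-1)|32=-1
r6=(-1)^8=-9
r3=(-1)|(-1)=-1
r1=(-1)^(-9)=8
r6=-(-9)=9
r6=(-1)+(-1)=-2
r5=-(-1)=1
r1=1-2=-1
r5=1+(-1)=0
r1=(-1)&(-1)=-1
halt.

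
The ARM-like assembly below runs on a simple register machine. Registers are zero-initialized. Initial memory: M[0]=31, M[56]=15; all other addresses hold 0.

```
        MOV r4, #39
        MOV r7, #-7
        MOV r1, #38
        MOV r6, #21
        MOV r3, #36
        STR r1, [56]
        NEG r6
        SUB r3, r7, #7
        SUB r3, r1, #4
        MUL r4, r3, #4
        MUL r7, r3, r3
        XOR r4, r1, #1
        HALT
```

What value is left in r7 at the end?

MOV r4, #39 → r4=39
MOV r7, #-7 → r7=-7
MOV r1, #38 → r1=38
MOV r6, #21 → r6=21
MOV r3, #36 → r3=36
STR r1, [56] → M[56]=38
NEG r6 → r6=-(21)=-21
SUB r3, r7, #7 → r3=(-7)-7=-14
SUB r3, r1, #4 → r3=38-4=34
MUL r4, r3, #4 → r4=34*4=136
MUL r7, r3, r3 → r7=34*34=1156
XOR r4, r1, #1 → r4=38^1=39
halt.

1156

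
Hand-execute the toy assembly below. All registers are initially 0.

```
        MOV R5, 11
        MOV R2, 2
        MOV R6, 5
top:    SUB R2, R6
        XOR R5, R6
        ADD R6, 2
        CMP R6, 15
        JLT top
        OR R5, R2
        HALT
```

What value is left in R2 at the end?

-43

after MOV R5, 11: R5=11
after MOV R2, 2: R2=2
after MOV R6, 5: R6=5
after SUB R2, R6: R2=2-5=-3
after XOR R5, R6: R5=11^5=14
after ADD R6, 2: R6=5+2=7
CMP R6, 15  (cmp 7,15)
JLT top: taken
after SUB R2, R6: R2=(-3)-7=-10
after XOR R5, R6: R5=14^7=9
after ADD R6, 2: R6=7+2=9
CMP R6, 15  (cmp 9,15)
JLT top: taken
after SUB R2, R6: R2=(-10)-9=-19
after XOR R5, R6: R5=9^9=0
after ADD R6, 2: R6=9+2=11
CMP R6, 15  (cmp 11,15)
JLT top: taken
after SUB R2, R6: R2=(-19)-11=-30
after XOR R5, R6: R5=0^11=11
after ADD R6, 2: R6=11+2=13
CMP R6, 15  (cmp 13,15)
JLT top: taken
after SUB R2, R6: R2=(-30)-13=-43
after XOR R5, R6: R5=11^13=6
after ADD R6, 2: R6=13+2=15
CMP R6, 15  (cmp 15,15)
JLT top: not taken
after OR R5, R2: R5=6|(-43)=-41
halt.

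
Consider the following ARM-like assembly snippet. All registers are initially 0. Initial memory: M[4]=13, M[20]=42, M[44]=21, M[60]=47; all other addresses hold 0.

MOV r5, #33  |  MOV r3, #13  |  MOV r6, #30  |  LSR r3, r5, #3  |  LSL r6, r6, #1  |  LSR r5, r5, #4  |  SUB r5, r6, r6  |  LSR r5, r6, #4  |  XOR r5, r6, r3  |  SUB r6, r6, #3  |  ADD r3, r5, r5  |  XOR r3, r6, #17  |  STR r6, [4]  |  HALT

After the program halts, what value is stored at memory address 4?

after MOV r5, #33: r5=33
after MOV r3, #13: r3=13
after MOV r6, #30: r6=30
after LSR r3, r5, #3: r3=33>>3=4
after LSL r6, r6, #1: r6=30<<1=60
after LSR r5, r5, #4: r5=33>>4=2
after SUB r5, r6, r6: r5=60-60=0
after LSR r5, r6, #4: r5=60>>4=3
after XOR r5, r6, r3: r5=60^4=56
after SUB r6, r6, #3: r6=60-3=57
after ADD r3, r5, r5: r3=56+56=112
after XOR r3, r6, #17: r3=57^17=40
STR r6, [4] → M[4]=57
halt.

57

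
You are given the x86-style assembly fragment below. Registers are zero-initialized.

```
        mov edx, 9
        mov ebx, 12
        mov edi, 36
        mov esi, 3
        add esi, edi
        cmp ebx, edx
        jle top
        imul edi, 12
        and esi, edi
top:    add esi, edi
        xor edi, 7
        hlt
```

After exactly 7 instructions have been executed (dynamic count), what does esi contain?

39

edx=9
ebx=12
edi=36
esi=3
esi=3+36=39
cmp ebx, edx  (cmp 12,9)
jle top: not taken
After step 7: esi = 39.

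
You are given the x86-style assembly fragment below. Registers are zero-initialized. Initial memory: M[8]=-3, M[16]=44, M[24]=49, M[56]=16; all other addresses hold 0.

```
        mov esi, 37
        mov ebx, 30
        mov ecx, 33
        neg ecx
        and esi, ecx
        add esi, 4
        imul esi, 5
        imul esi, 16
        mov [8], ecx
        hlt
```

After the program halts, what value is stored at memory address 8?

-33

after mov esi, 37: esi=37
after mov ebx, 30: ebx=30
after mov ecx, 33: ecx=33
after neg ecx: ecx=-(33)=-33
after and esi, ecx: esi=37&(-33)=5
after add esi, 4: esi=5+4=9
after imul esi, 5: esi=9*5=45
after imul esi, 16: esi=45*16=720
mov [8], ecx → M[8]=-33
halt.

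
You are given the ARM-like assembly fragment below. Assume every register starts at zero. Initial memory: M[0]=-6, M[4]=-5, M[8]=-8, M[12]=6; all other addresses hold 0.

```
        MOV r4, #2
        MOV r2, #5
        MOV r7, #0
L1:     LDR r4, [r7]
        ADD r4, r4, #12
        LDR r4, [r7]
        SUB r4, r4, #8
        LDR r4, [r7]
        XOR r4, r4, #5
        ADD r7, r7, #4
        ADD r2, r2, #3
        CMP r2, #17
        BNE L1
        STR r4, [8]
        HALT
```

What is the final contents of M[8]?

3

MOV r4, #2 → r4=2
MOV r2, #5 → r2=5
MOV r7, #0 → r7=0
LDR r4, [r7] → r4=M[0]=-6
ADD r4, r4, #12 → r4=(-6)+12=6
LDR r4, [r7] → r4=M[0]=-6
SUB r4, r4, #8 → r4=(-6)-8=-14
LDR r4, [r7] → r4=M[0]=-6
XOR r4, r4, #5 → r4=(-6)^5=-1
ADD r7, r7, #4 → r7=0+4=4
ADD r2, r2, #3 → r2=5+3=8
CMP r2, #17  (cmp 8,17)
BNE L1: taken
LDR r4, [r7] → r4=M[4]=-5
ADD r4, r4, #12 → r4=(-5)+12=7
LDR r4, [r7] → r4=M[4]=-5
SUB r4, r4, #8 → r4=(-5)-8=-13
LDR r4, [r7] → r4=M[4]=-5
XOR r4, r4, #5 → r4=(-5)^5=-2
ADD r7, r7, #4 → r7=4+4=8
ADD r2, r2, #3 → r2=8+3=11
CMP r2, #17  (cmp 11,17)
BNE L1: taken
LDR r4, [r7] → r4=M[8]=-8
ADD r4, r4, #12 → r4=(-8)+12=4
LDR r4, [r7] → r4=M[8]=-8
SUB r4, r4, #8 → r4=(-8)-8=-16
LDR r4, [r7] → r4=M[8]=-8
XOR r4, r4, #5 → r4=(-8)^5=-3
ADD r7, r7, #4 → r7=8+4=12
ADD r2, r2, #3 → r2=11+3=14
CMP r2, #17  (cmp 14,17)
BNE L1: taken
LDR r4, [r7] → r4=M[12]=6
ADD r4, r4, #12 → r4=6+12=18
LDR r4, [r7] → r4=M[12]=6
SUB r4, r4, #8 → r4=6-8=-2
LDR r4, [r7] → r4=M[12]=6
XOR r4, r4, #5 → r4=6^5=3
ADD r7, r7, #4 → r7=12+4=16
ADD r2, r2, #3 → r2=14+3=17
CMP r2, #17  (cmp 17,17)
BNE L1: not taken
STR r4, [8] → M[8]=3
halt.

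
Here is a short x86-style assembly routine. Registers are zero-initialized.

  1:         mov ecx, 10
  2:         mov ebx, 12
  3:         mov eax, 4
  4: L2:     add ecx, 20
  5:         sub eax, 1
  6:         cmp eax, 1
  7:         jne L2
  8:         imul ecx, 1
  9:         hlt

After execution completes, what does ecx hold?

ecx=10
ebx=12
eax=4
ecx=10+20=30
eax=4-1=3
cmp eax, 1  (cmp 3,1)
jne L2: taken
ecx=30+20=50
eax=3-1=2
cmp eax, 1  (cmp 2,1)
jne L2: taken
ecx=50+20=70
eax=2-1=1
cmp eax, 1  (cmp 1,1)
jne L2: not taken
ecx=70*1=70
halt.

70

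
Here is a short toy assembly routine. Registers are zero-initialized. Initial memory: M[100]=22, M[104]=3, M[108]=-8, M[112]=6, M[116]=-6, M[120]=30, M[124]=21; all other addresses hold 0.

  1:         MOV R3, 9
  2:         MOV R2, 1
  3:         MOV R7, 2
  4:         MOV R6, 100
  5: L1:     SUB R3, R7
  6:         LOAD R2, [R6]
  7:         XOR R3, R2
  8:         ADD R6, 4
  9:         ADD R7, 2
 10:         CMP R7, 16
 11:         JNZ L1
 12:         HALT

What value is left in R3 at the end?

after MOV R3, 9: R3=9
after MOV R2, 1: R2=1
after MOV R7, 2: R7=2
after MOV R6, 100: R6=100
after SUB R3, R7: R3=9-2=7
after LOAD R2, [R6]: R2=M[100]=22
after XOR R3, R2: R3=7^22=17
after ADD R6, 4: R6=100+4=104
after ADD R7, 2: R7=2+2=4
CMP R7, 16  (cmp 4,16)
JNZ L1: taken
after SUB R3, R7: R3=17-4=13
after LOAD R2, [R6]: R2=M[104]=3
after XOR R3, R2: R3=13^3=14
after ADD R6, 4: R6=104+4=108
after ADD R7, 2: R7=4+2=6
CMP R7, 16  (cmp 6,16)
JNZ L1: taken
after SUB R3, R7: R3=14-6=8
after LOAD R2, [R6]: R2=M[108]=-8
after XOR R3, R2: R3=8^(-8)=-16
after ADD R6, 4: R6=108+4=112
after ADD R7, 2: R7=6+2=8
CMP R7, 16  (cmp 8,16)
JNZ L1: taken
after SUB R3, R7: R3=(-16)-8=-24
after LOAD R2, [R6]: R2=M[112]=6
after XOR R3, R2: R3=(-24)^6=-18
after ADD R6, 4: R6=112+4=116
after ADD R7, 2: R7=8+2=10
CMP R7, 16  (cmp 10,16)
JNZ L1: taken
after SUB R3, R7: R3=(-18)-10=-28
after LOAD R2, [R6]: R2=M[116]=-6
after XOR R3, R2: R3=(-28)^(-6)=30
after ADD R6, 4: R6=116+4=120
after ADD R7, 2: R7=10+2=12
CMP R7, 16  (cmp 12,16)
JNZ L1: taken
after SUB R3, R7: R3=30-12=18
after LOAD R2, [R6]: R2=M[120]=30
after XOR R3, R2: R3=18^30=12
after ADD R6, 4: R6=120+4=124
after ADD R7, 2: R7=12+2=14
CMP R7, 16  (cmp 14,16)
JNZ L1: taken
after SUB R3, R7: R3=12-14=-2
after LOAD R2, [R6]: R2=M[124]=21
after XOR R3, R2: R3=(-2)^21=-21
after ADD R6, 4: R6=124+4=128
after ADD R7, 2: R7=14+2=16
CMP R7, 16  (cmp 16,16)
JNZ L1: not taken
halt.

-21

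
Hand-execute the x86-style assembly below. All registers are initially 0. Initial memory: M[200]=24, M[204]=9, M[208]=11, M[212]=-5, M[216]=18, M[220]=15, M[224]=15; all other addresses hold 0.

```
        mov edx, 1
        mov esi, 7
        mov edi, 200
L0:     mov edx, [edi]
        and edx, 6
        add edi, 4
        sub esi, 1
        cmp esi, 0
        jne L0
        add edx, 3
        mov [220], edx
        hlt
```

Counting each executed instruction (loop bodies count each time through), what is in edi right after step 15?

mov edx, 1 → edx=1
mov esi, 7 → esi=7
mov edi, 200 → edi=200
mov edx, [edi] → edx=M[200]=24
and edx, 6 → edx=24&6=0
add edi, 4 → edi=200+4=204
sub esi, 1 → esi=7-1=6
cmp esi, 0  (cmp 6,0)
jne L0: taken
mov edx, [edi] → edx=M[204]=9
and edx, 6 → edx=9&6=0
add edi, 4 → edi=204+4=208
sub esi, 1 → esi=6-1=5
cmp esi, 0  (cmp 5,0)
jne L0: taken
After step 15: edi = 208.

208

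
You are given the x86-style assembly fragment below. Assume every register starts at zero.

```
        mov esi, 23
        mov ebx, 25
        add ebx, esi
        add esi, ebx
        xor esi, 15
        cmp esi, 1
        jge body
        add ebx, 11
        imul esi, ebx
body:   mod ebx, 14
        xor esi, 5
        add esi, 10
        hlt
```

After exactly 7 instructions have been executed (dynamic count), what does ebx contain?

48

esi=23
ebx=25
ebx=25+23=48
esi=23+48=71
esi=71^15=72
cmp esi, 1  (cmp 72,1)
jge body: taken
After step 7: ebx = 48.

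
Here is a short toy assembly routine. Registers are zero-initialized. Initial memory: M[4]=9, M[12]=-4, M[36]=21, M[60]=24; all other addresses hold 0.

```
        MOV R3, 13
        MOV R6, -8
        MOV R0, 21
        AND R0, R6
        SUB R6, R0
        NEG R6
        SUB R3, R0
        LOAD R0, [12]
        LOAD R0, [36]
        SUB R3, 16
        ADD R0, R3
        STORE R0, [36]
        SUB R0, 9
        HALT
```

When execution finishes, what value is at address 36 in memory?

2

MOV R3, 13 → R3=13
MOV R6, -8 → R6=-8
MOV R0, 21 → R0=21
AND R0, R6 → R0=21&(-8)=16
SUB R6, R0 → R6=(-8)-16=-24
NEG R6 → R6=-(-24)=24
SUB R3, R0 → R3=13-16=-3
LOAD R0, [12] → R0=M[12]=-4
LOAD R0, [36] → R0=M[36]=21
SUB R3, 16 → R3=(-3)-16=-19
ADD R0, R3 → R0=21+(-19)=2
STORE R0, [36] → M[36]=2
SUB R0, 9 → R0=2-9=-7
halt.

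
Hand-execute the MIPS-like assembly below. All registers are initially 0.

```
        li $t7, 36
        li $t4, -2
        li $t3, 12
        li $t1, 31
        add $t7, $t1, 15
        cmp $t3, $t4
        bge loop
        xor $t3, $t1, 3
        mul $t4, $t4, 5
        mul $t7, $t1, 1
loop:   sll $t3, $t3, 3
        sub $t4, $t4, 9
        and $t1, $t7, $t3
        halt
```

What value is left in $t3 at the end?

96

after li $t7, 36: $t7=36
after li $t4, -2: $t4=-2
after li $t3, 12: $t3=12
after li $t1, 31: $t1=31
after add $t7, $t1, 15: $t7=31+15=46
cmp $t3, $t4  (cmp 12,-2)
bge loop: taken
after sll $t3, $t3, 3: $t3=12<<3=96
after sub $t4, $t4, 9: $t4=(-2)-9=-11
after and $t1, $t7, $t3: $t1=46&96=32
halt.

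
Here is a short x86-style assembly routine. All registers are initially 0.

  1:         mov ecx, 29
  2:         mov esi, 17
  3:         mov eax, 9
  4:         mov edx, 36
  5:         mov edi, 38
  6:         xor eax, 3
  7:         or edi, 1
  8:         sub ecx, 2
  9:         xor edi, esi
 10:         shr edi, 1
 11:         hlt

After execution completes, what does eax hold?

ecx=29
esi=17
eax=9
edx=36
edi=38
eax=9^3=10
edi=38|1=39
ecx=29-2=27
edi=39^17=54
edi=54>>1=27
halt.

10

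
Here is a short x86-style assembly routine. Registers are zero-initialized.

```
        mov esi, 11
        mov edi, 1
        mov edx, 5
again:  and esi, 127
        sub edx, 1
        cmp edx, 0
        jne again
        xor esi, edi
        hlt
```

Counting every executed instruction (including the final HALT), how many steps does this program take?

esi=11
edi=1
edx=5
esi=11&127=11
edx=5-1=4
cmp edx, 0  (cmp 4,0)
jne again: taken
esi=11&127=11
edx=4-1=3
cmp edx, 0  (cmp 3,0)
jne again: taken
esi=11&127=11
edx=3-1=2
cmp edx, 0  (cmp 2,0)
jne again: taken
esi=11&127=11
edx=2-1=1
cmp edx, 0  (cmp 1,0)
jne again: taken
esi=11&127=11
edx=1-1=0
cmp edx, 0  (cmp 0,0)
jne again: not taken
esi=11^1=10
halt.
Total executed instructions: 25.

25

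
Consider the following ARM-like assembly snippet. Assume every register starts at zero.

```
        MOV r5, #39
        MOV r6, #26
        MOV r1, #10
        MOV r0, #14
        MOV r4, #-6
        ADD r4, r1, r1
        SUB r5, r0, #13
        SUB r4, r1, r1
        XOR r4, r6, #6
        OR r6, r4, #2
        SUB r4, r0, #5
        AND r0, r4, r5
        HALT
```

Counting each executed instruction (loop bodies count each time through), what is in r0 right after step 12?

after MOV r5, #39: r5=39
after MOV r6, #26: r6=26
after MOV r1, #10: r1=10
after MOV r0, #14: r0=14
after MOV r4, #-6: r4=-6
after ADD r4, r1, r1: r4=10+10=20
after SUB r5, r0, #13: r5=14-13=1
after SUB r4, r1, r1: r4=10-10=0
after XOR r4, r6, #6: r4=26^6=28
after OR r6, r4, #2: r6=28|2=30
after SUB r4, r0, #5: r4=14-5=9
after AND r0, r4, r5: r0=9&1=1
After step 12: r0 = 1.

1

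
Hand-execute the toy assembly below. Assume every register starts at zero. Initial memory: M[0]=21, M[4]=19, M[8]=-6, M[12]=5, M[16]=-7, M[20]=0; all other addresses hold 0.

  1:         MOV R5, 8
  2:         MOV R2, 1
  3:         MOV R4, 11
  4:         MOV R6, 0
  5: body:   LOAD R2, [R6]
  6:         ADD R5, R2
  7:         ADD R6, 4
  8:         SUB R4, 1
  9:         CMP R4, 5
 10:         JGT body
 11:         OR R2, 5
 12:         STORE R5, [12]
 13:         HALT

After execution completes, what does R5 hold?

MOV R5, 8 → R5=8
MOV R2, 1 → R2=1
MOV R4, 11 → R4=11
MOV R6, 0 → R6=0
LOAD R2, [R6] → R2=M[0]=21
ADD R5, R2 → R5=8+21=29
ADD R6, 4 → R6=0+4=4
SUB R4, 1 → R4=11-1=10
CMP R4, 5  (cmp 10,5)
JGT body: taken
LOAD R2, [R6] → R2=M[4]=19
ADD R5, R2 → R5=29+19=48
ADD R6, 4 → R6=4+4=8
SUB R4, 1 → R4=10-1=9
CMP R4, 5  (cmp 9,5)
JGT body: taken
LOAD R2, [R6] → R2=M[8]=-6
ADD R5, R2 → R5=48+(-6)=42
ADD R6, 4 → R6=8+4=12
SUB R4, 1 → R4=9-1=8
CMP R4, 5  (cmp 8,5)
JGT body: taken
LOAD R2, [R6] → R2=M[12]=5
ADD R5, R2 → R5=42+5=47
ADD R6, 4 → R6=12+4=16
SUB R4, 1 → R4=8-1=7
CMP R4, 5  (cmp 7,5)
JGT body: taken
LOAD R2, [R6] → R2=M[16]=-7
ADD R5, R2 → R5=47+(-7)=40
ADD R6, 4 → R6=16+4=20
SUB R4, 1 → R4=7-1=6
CMP R4, 5  (cmp 6,5)
JGT body: taken
LOAD R2, [R6] → R2=M[20]=0
ADD R5, R2 → R5=40+0=40
ADD R6, 4 → R6=20+4=24
SUB R4, 1 → R4=6-1=5
CMP R4, 5  (cmp 5,5)
JGT body: not taken
OR R2, 5 → R2=0|5=5
STORE R5, [12] → M[12]=40
halt.

40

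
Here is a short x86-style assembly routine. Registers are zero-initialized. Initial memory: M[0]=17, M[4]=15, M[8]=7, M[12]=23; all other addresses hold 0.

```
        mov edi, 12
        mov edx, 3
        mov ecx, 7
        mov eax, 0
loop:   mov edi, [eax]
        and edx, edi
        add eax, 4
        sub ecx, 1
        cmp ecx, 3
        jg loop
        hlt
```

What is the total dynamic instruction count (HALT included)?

after mov edi, 12: edi=12
after mov edx, 3: edx=3
after mov ecx, 7: ecx=7
after mov eax, 0: eax=0
after mov edi, [eax]: edi=M[0]=17
after and edx, edi: edx=3&17=1
after add eax, 4: eax=0+4=4
after sub ecx, 1: ecx=7-1=6
cmp ecx, 3  (cmp 6,3)
jg loop: taken
after mov edi, [eax]: edi=M[4]=15
after and edx, edi: edx=1&15=1
after add eax, 4: eax=4+4=8
after sub ecx, 1: ecx=6-1=5
cmp ecx, 3  (cmp 5,3)
jg loop: taken
after mov edi, [eax]: edi=M[8]=7
after and edx, edi: edx=1&7=1
after add eax, 4: eax=8+4=12
after sub ecx, 1: ecx=5-1=4
cmp ecx, 3  (cmp 4,3)
jg loop: taken
after mov edi, [eax]: edi=M[12]=23
after and edx, edi: edx=1&23=1
after add eax, 4: eax=12+4=16
after sub ecx, 1: ecx=4-1=3
cmp ecx, 3  (cmp 3,3)
jg loop: not taken
halt.
Total executed instructions: 29.

29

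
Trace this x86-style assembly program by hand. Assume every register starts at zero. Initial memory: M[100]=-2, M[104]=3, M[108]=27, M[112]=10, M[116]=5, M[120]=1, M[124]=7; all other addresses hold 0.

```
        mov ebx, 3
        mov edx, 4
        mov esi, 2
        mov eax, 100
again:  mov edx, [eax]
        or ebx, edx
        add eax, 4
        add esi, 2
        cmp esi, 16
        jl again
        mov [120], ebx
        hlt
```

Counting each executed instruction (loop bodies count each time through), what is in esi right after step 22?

ebx=3
edx=4
esi=2
eax=100
edx=M[100]=-2
ebx=3|(-2)=-1
eax=100+4=104
esi=2+2=4
cmp esi, 16  (cmp 4,16)
jl again: taken
edx=M[104]=3
ebx=(-1)|3=-1
eax=104+4=108
esi=4+2=6
cmp esi, 16  (cmp 6,16)
jl again: taken
edx=M[108]=27
ebx=(-1)|27=-1
eax=108+4=112
esi=6+2=8
cmp esi, 16  (cmp 8,16)
jl again: taken
After step 22: esi = 8.

8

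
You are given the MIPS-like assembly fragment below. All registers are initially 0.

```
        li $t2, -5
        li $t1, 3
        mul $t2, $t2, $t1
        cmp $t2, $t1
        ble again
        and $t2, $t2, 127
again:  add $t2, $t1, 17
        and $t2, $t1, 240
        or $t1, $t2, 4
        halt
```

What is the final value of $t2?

after li $t2, -5: $t2=-5
after li $t1, 3: $t1=3
after mul $t2, $t2, $t1: $t2=(-5)*3=-15
cmp $t2, $t1  (cmp -15,3)
ble again: taken
after add $t2, $t1, 17: $t2=3+17=20
after and $t2, $t1, 240: $t2=3&240=0
after or $t1, $t2, 4: $t1=0|4=4
halt.

0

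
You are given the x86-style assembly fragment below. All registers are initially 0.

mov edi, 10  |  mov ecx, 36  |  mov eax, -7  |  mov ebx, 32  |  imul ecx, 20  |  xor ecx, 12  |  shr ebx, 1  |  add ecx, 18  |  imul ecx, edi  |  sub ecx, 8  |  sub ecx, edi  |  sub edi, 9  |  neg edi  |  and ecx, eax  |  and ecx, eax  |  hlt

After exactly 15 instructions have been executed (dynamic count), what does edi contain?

-1

edi=10
ecx=36
eax=-7
ebx=32
ecx=36*20=720
ecx=720^12=732
ebx=32>>1=16
ecx=732+18=750
ecx=750*10=7500
ecx=7500-8=7492
ecx=7492-10=7482
edi=10-9=1
edi=-(1)=-1
ecx=7482&(-7)=7480
ecx=7480&(-7)=7480
After step 15: edi = -1.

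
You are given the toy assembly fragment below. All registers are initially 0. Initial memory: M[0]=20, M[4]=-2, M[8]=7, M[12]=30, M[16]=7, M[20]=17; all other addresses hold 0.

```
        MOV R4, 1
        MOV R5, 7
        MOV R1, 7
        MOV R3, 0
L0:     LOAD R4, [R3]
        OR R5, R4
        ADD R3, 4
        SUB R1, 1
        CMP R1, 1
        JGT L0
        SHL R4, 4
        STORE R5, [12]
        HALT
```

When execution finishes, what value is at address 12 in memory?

-1

R4=1
R5=7
R1=7
R3=0
R4=M[0]=20
R5=7|20=23
R3=0+4=4
R1=7-1=6
CMP R1, 1  (cmp 6,1)
JGT L0: taken
R4=M[4]=-2
R5=23|(-2)=-1
R3=4+4=8
R1=6-1=5
CMP R1, 1  (cmp 5,1)
JGT L0: taken
R4=M[8]=7
R5=(-1)|7=-1
R3=8+4=12
R1=5-1=4
CMP R1, 1  (cmp 4,1)
JGT L0: taken
R4=M[12]=30
R5=(-1)|30=-1
R3=12+4=16
R1=4-1=3
CMP R1, 1  (cmp 3,1)
JGT L0: taken
R4=M[16]=7
R5=(-1)|7=-1
R3=16+4=20
R1=3-1=2
CMP R1, 1  (cmp 2,1)
JGT L0: taken
R4=M[20]=17
R5=(-1)|17=-1
R3=20+4=24
R1=2-1=1
CMP R1, 1  (cmp 1,1)
JGT L0: not taken
R4=17<<4=272
STORE R5, [12] → M[12]=-1
halt.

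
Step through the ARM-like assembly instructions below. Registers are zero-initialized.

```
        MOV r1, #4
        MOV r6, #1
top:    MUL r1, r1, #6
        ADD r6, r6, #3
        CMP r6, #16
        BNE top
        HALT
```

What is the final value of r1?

MOV r1, #4 → r1=4
MOV r6, #1 → r6=1
MUL r1, r1, #6 → r1=4*6=24
ADD r6, r6, #3 → r6=1+3=4
CMP r6, #16  (cmp 4,16)
BNE top: taken
MUL r1, r1, #6 → r1=24*6=144
ADD r6, r6, #3 → r6=4+3=7
CMP r6, #16  (cmp 7,16)
BNE top: taken
MUL r1, r1, #6 → r1=144*6=864
ADD r6, r6, #3 → r6=7+3=10
CMP r6, #16  (cmp 10,16)
BNE top: taken
MUL r1, r1, #6 → r1=864*6=5184
ADD r6, r6, #3 → r6=10+3=13
CMP r6, #16  (cmp 13,16)
BNE top: taken
MUL r1, r1, #6 → r1=5184*6=31104
ADD r6, r6, #3 → r6=13+3=16
CMP r6, #16  (cmp 16,16)
BNE top: not taken
halt.

31104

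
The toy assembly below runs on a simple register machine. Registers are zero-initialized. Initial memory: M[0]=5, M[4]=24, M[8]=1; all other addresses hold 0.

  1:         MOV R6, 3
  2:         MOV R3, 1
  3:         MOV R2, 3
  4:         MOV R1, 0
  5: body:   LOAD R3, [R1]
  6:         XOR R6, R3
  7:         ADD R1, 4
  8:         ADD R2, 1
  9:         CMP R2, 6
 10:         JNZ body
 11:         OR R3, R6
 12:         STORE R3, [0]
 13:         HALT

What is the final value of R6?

after MOV R6, 3: R6=3
after MOV R3, 1: R3=1
after MOV R2, 3: R2=3
after MOV R1, 0: R1=0
after LOAD R3, [R1]: R3=M[0]=5
after XOR R6, R3: R6=3^5=6
after ADD R1, 4: R1=0+4=4
after ADD R2, 1: R2=3+1=4
CMP R2, 6  (cmp 4,6)
JNZ body: taken
after LOAD R3, [R1]: R3=M[4]=24
after XOR R6, R3: R6=6^24=30
after ADD R1, 4: R1=4+4=8
after ADD R2, 1: R2=4+1=5
CMP R2, 6  (cmp 5,6)
JNZ body: taken
after LOAD R3, [R1]: R3=M[8]=1
after XOR R6, R3: R6=30^1=31
after ADD R1, 4: R1=8+4=12
after ADD R2, 1: R2=5+1=6
CMP R2, 6  (cmp 6,6)
JNZ body: not taken
after OR R3, R6: R3=1|31=31
STORE R3, [0] → M[0]=31
halt.

31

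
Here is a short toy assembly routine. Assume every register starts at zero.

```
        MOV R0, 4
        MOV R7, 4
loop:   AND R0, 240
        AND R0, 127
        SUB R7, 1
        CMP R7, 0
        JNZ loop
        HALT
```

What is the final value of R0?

0

after MOV R0, 4: R0=4
after MOV R7, 4: R7=4
after AND R0, 240: R0=4&240=0
after AND R0, 127: R0=0&127=0
after SUB R7, 1: R7=4-1=3
CMP R7, 0  (cmp 3,0)
JNZ loop: taken
after AND R0, 240: R0=0&240=0
after AND R0, 127: R0=0&127=0
after SUB R7, 1: R7=3-1=2
CMP R7, 0  (cmp 2,0)
JNZ loop: taken
after AND R0, 240: R0=0&240=0
after AND R0, 127: R0=0&127=0
after SUB R7, 1: R7=2-1=1
CMP R7, 0  (cmp 1,0)
JNZ loop: taken
after AND R0, 240: R0=0&240=0
after AND R0, 127: R0=0&127=0
after SUB R7, 1: R7=1-1=0
CMP R7, 0  (cmp 0,0)
JNZ loop: not taken
halt.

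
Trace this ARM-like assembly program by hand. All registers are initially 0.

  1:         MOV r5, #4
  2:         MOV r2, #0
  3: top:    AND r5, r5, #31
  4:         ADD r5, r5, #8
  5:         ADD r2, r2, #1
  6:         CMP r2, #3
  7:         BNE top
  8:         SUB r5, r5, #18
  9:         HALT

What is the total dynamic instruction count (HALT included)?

19

MOV r5, #4 → r5=4
MOV r2, #0 → r2=0
AND r5, r5, #31 → r5=4&31=4
ADD r5, r5, #8 → r5=4+8=12
ADD r2, r2, #1 → r2=0+1=1
CMP r2, #3  (cmp 1,3)
BNE top: taken
AND r5, r5, #31 → r5=12&31=12
ADD r5, r5, #8 → r5=12+8=20
ADD r2, r2, #1 → r2=1+1=2
CMP r2, #3  (cmp 2,3)
BNE top: taken
AND r5, r5, #31 → r5=20&31=20
ADD r5, r5, #8 → r5=20+8=28
ADD r2, r2, #1 → r2=2+1=3
CMP r2, #3  (cmp 3,3)
BNE top: not taken
SUB r5, r5, #18 → r5=28-18=10
halt.
Total executed instructions: 19.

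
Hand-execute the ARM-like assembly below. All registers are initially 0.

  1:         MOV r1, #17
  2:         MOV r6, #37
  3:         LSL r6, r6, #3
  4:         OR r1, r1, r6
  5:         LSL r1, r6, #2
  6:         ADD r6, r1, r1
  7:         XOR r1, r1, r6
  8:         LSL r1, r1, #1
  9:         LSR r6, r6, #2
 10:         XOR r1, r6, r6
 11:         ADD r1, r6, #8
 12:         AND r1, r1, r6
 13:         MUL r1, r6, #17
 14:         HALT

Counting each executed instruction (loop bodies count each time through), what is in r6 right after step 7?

2368

after MOV r1, #17: r1=17
after MOV r6, #37: r6=37
after LSL r6, r6, #3: r6=37<<3=296
after OR r1, r1, r6: r1=17|296=313
after LSL r1, r6, #2: r1=296<<2=1184
after ADD r6, r1, r1: r6=1184+1184=2368
after XOR r1, r1, r6: r1=1184^2368=3552
After step 7: r6 = 2368.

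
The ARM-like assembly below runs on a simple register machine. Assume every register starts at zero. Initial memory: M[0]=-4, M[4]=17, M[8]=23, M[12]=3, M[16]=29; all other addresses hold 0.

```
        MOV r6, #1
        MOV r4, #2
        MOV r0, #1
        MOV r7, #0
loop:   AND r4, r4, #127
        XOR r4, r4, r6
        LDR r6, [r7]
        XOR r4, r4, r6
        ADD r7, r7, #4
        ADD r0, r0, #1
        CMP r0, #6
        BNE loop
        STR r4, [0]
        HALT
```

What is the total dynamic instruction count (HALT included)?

MOV r6, #1 → r6=1
MOV r4, #2 → r4=2
MOV r0, #1 → r0=1
MOV r7, #0 → r7=0
AND r4, r4, #127 → r4=2&127=2
XOR r4, r4, r6 → r4=2^1=3
LDR r6, [r7] → r6=M[0]=-4
XOR r4, r4, r6 → r4=3^(-4)=-1
ADD r7, r7, #4 → r7=0+4=4
ADD r0, r0, #1 → r0=1+1=2
CMP r0, #6  (cmp 2,6)
BNE loop: taken
AND r4, r4, #127 → r4=(-1)&127=127
XOR r4, r4, r6 → r4=127^(-4)=-125
LDR r6, [r7] → r6=M[4]=17
XOR r4, r4, r6 → r4=(-125)^17=-110
ADD r7, r7, #4 → r7=4+4=8
ADD r0, r0, #1 → r0=2+1=3
CMP r0, #6  (cmp 3,6)
BNE loop: taken
AND r4, r4, #127 → r4=(-110)&127=18
XOR r4, r4, r6 → r4=18^17=3
LDR r6, [r7] → r6=M[8]=23
XOR r4, r4, r6 → r4=3^23=20
ADD r7, r7, #4 → r7=8+4=12
ADD r0, r0, #1 → r0=3+1=4
CMP r0, #6  (cmp 4,6)
BNE loop: taken
AND r4, r4, #127 → r4=20&127=20
XOR r4, r4, r6 → r4=20^23=3
LDR r6, [r7] → r6=M[12]=3
XOR r4, r4, r6 → r4=3^3=0
ADD r7, r7, #4 → r7=12+4=16
ADD r0, r0, #1 → r0=4+1=5
CMP r0, #6  (cmp 5,6)
BNE loop: taken
AND r4, r4, #127 → r4=0&127=0
XOR r4, r4, r6 → r4=0^3=3
LDR r6, [r7] → r6=M[16]=29
XOR r4, r4, r6 → r4=3^29=30
ADD r7, r7, #4 → r7=16+4=20
ADD r0, r0, #1 → r0=5+1=6
CMP r0, #6  (cmp 6,6)
BNE loop: not taken
STR r4, [0] → M[0]=30
halt.
Total executed instructions: 46.

46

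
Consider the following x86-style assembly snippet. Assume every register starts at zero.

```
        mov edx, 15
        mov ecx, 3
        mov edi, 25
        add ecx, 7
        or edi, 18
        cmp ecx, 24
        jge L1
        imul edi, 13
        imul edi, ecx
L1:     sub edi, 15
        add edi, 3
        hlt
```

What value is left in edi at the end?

3498

after mov edx, 15: edx=15
after mov ecx, 3: ecx=3
after mov edi, 25: edi=25
after add ecx, 7: ecx=3+7=10
after or edi, 18: edi=25|18=27
cmp ecx, 24  (cmp 10,24)
jge L1: not taken
after imul edi, 13: edi=27*13=351
after imul edi, ecx: edi=351*10=3510
after sub edi, 15: edi=3510-15=3495
after add edi, 3: edi=3495+3=3498
halt.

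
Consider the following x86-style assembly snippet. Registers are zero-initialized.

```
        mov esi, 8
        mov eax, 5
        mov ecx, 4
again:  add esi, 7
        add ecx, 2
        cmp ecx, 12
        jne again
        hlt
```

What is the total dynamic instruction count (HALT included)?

esi=8
eax=5
ecx=4
esi=8+7=15
ecx=4+2=6
cmp ecx, 12  (cmp 6,12)
jne again: taken
esi=15+7=22
ecx=6+2=8
cmp ecx, 12  (cmp 8,12)
jne again: taken
esi=22+7=29
ecx=8+2=10
cmp ecx, 12  (cmp 10,12)
jne again: taken
esi=29+7=36
ecx=10+2=12
cmp ecx, 12  (cmp 12,12)
jne again: not taken
halt.
Total executed instructions: 20.

20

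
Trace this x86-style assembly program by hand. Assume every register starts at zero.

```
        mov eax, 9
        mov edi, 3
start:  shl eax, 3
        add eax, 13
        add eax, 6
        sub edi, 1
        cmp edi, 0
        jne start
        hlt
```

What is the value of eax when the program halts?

mov eax, 9 → eax=9
mov edi, 3 → edi=3
shl eax, 3 → eax=9<<3=72
add eax, 13 → eax=72+13=85
add eax, 6 → eax=85+6=91
sub edi, 1 → edi=3-1=2
cmp edi, 0  (cmp 2,0)
jne start: taken
shl eax, 3 → eax=91<<3=728
add eax, 13 → eax=728+13=741
add eax, 6 → eax=741+6=747
sub edi, 1 → edi=2-1=1
cmp edi, 0  (cmp 1,0)
jne start: taken
shl eax, 3 → eax=747<<3=5976
add eax, 13 → eax=5976+13=5989
add eax, 6 → eax=5989+6=5995
sub edi, 1 → edi=1-1=0
cmp edi, 0  (cmp 0,0)
jne start: not taken
halt.

5995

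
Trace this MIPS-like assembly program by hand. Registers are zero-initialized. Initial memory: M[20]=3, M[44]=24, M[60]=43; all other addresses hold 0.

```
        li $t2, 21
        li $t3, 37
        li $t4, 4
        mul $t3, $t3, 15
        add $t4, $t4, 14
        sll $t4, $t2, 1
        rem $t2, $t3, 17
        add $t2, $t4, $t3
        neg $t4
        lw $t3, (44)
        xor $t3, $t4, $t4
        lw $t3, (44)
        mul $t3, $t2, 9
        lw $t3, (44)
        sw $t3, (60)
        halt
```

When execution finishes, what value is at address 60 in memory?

24

$t2=21
$t3=37
$t4=4
$t3=37*15=555
$t4=4+14=18
$t4=21<<1=42
$t2=555%17=11
$t2=42+555=597
$t4=-(42)=-42
$t3=M[44]=24
$t3=(-42)^(-42)=0
$t3=M[44]=24
$t3=597*9=5373
$t3=M[44]=24
sw $t3, (60) → M[60]=24
halt.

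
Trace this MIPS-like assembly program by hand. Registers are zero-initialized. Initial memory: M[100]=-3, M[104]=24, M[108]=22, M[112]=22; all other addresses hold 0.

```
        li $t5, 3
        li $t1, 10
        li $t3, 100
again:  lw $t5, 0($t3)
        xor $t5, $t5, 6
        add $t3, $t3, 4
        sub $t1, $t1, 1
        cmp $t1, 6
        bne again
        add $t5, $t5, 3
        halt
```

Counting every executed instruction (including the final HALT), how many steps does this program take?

after li $t5, 3: $t5=3
after li $t1, 10: $t1=10
after li $t3, 100: $t3=100
after lw $t5, 0($t3): $t5=M[100]=-3
after xor $t5, $t5, 6: $t5=(-3)^6=-5
after add $t3, $t3, 4: $t3=100+4=104
after sub $t1, $t1, 1: $t1=10-1=9
cmp $t1, 6  (cmp 9,6)
bne again: taken
after lw $t5, 0($t3): $t5=M[104]=24
after xor $t5, $t5, 6: $t5=24^6=30
after add $t3, $t3, 4: $t3=104+4=108
after sub $t1, $t1, 1: $t1=9-1=8
cmp $t1, 6  (cmp 8,6)
bne again: taken
after lw $t5, 0($t3): $t5=M[108]=22
after xor $t5, $t5, 6: $t5=22^6=16
after add $t3, $t3, 4: $t3=108+4=112
after sub $t1, $t1, 1: $t1=8-1=7
cmp $t1, 6  (cmp 7,6)
bne again: taken
after lw $t5, 0($t3): $t5=M[112]=22
after xor $t5, $t5, 6: $t5=22^6=16
after add $t3, $t3, 4: $t3=112+4=116
after sub $t1, $t1, 1: $t1=7-1=6
cmp $t1, 6  (cmp 6,6)
bne again: not taken
after add $t5, $t5, 3: $t5=16+3=19
halt.
Total executed instructions: 29.

29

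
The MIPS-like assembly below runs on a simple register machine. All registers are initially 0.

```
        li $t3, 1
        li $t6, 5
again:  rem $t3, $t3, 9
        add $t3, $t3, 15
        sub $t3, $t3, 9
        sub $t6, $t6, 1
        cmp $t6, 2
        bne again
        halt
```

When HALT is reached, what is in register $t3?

after li $t3, 1: $t3=1
after li $t6, 5: $t6=5
after rem $t3, $t3, 9: $t3=1%9=1
after add $t3, $t3, 15: $t3=1+15=16
after sub $t3, $t3, 9: $t3=16-9=7
after sub $t6, $t6, 1: $t6=5-1=4
cmp $t6, 2  (cmp 4,2)
bne again: taken
after rem $t3, $t3, 9: $t3=7%9=7
after add $t3, $t3, 15: $t3=7+15=22
after sub $t3, $t3, 9: $t3=22-9=13
after sub $t6, $t6, 1: $t6=4-1=3
cmp $t6, 2  (cmp 3,2)
bne again: taken
after rem $t3, $t3, 9: $t3=13%9=4
after add $t3, $t3, 15: $t3=4+15=19
after sub $t3, $t3, 9: $t3=19-9=10
after sub $t6, $t6, 1: $t6=3-1=2
cmp $t6, 2  (cmp 2,2)
bne again: not taken
halt.

10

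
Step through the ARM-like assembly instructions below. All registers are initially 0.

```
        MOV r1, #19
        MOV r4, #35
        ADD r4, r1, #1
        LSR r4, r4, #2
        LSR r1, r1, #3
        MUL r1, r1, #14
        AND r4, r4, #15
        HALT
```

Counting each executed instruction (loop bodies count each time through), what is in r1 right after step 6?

MOV r1, #19 → r1=19
MOV r4, #35 → r4=35
ADD r4, r1, #1 → r4=19+1=20
LSR r4, r4, #2 → r4=20>>2=5
LSR r1, r1, #3 → r1=19>>3=2
MUL r1, r1, #14 → r1=2*14=28
After step 6: r1 = 28.

28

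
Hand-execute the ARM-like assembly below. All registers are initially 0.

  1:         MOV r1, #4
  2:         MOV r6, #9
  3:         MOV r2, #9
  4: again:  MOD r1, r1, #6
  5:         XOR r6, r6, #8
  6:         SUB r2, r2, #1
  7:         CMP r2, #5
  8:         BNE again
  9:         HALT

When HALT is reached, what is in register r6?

r1=4
r6=9
r2=9
r1=4%6=4
r6=9^8=1
r2=9-1=8
CMP r2, #5  (cmp 8,5)
BNE again: taken
r1=4%6=4
r6=1^8=9
r2=8-1=7
CMP r2, #5  (cmp 7,5)
BNE again: taken
r1=4%6=4
r6=9^8=1
r2=7-1=6
CMP r2, #5  (cmp 6,5)
BNE again: taken
r1=4%6=4
r6=1^8=9
r2=6-1=5
CMP r2, #5  (cmp 5,5)
BNE again: not taken
halt.

9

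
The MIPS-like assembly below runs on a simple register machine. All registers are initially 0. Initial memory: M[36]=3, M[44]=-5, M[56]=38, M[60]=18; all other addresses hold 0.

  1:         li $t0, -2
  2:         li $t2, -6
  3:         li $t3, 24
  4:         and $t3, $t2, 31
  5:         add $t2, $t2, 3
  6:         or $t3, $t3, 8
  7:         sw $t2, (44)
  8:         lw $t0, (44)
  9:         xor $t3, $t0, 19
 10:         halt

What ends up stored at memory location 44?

-3

$t0=-2
$t2=-6
$t3=24
$t3=(-6)&31=26
$t2=(-6)+3=-3
$t3=26|8=26
sw $t2, (44) → M[44]=-3
$t0=M[44]=-3
$t3=(-3)^19=-18
halt.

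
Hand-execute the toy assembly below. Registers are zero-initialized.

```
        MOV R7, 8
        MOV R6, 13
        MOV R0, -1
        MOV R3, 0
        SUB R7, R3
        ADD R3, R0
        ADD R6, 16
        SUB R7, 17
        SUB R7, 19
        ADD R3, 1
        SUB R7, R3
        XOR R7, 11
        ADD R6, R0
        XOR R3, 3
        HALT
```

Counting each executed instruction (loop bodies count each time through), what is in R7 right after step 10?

-28

after MOV R7, 8: R7=8
after MOV R6, 13: R6=13
after MOV R0, -1: R0=-1
after MOV R3, 0: R3=0
after SUB R7, R3: R7=8-0=8
after ADD R3, R0: R3=0+(-1)=-1
after ADD R6, 16: R6=13+16=29
after SUB R7, 17: R7=8-17=-9
after SUB R7, 19: R7=(-9)-19=-28
after ADD R3, 1: R3=(-1)+1=0
After step 10: R7 = -28.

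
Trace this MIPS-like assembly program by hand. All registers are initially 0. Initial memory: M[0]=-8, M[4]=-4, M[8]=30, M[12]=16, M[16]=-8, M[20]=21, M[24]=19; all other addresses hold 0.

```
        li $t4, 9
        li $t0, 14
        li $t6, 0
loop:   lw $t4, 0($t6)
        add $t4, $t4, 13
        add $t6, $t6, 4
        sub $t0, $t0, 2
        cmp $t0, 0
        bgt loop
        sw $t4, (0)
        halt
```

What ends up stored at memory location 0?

li $t4, 9 → $t4=9
li $t0, 14 → $t0=14
li $t6, 0 → $t6=0
lw $t4, 0($t6) → $t4=M[0]=-8
add $t4, $t4, 13 → $t4=(-8)+13=5
add $t6, $t6, 4 → $t6=0+4=4
sub $t0, $t0, 2 → $t0=14-2=12
cmp $t0, 0  (cmp 12,0)
bgt loop: taken
lw $t4, 0($t6) → $t4=M[4]=-4
add $t4, $t4, 13 → $t4=(-4)+13=9
add $t6, $t6, 4 → $t6=4+4=8
sub $t0, $t0, 2 → $t0=12-2=10
cmp $t0, 0  (cmp 10,0)
bgt loop: taken
lw $t4, 0($t6) → $t4=M[8]=30
add $t4, $t4, 13 → $t4=30+13=43
add $t6, $t6, 4 → $t6=8+4=12
sub $t0, $t0, 2 → $t0=10-2=8
cmp $t0, 0  (cmp 8,0)
bgt loop: taken
lw $t4, 0($t6) → $t4=M[12]=16
add $t4, $t4, 13 → $t4=16+13=29
add $t6, $t6, 4 → $t6=12+4=16
sub $t0, $t0, 2 → $t0=8-2=6
cmp $t0, 0  (cmp 6,0)
bgt loop: taken
lw $t4, 0($t6) → $t4=M[16]=-8
add $t4, $t4, 13 → $t4=(-8)+13=5
add $t6, $t6, 4 → $t6=16+4=20
sub $t0, $t0, 2 → $t0=6-2=4
cmp $t0, 0  (cmp 4,0)
bgt loop: taken
lw $t4, 0($t6) → $t4=M[20]=21
add $t4, $t4, 13 → $t4=21+13=34
add $t6, $t6, 4 → $t6=20+4=24
sub $t0, $t0, 2 → $t0=4-2=2
cmp $t0, 0  (cmp 2,0)
bgt loop: taken
lw $t4, 0($t6) → $t4=M[24]=19
add $t4, $t4, 13 → $t4=19+13=32
add $t6, $t6, 4 → $t6=24+4=28
sub $t0, $t0, 2 → $t0=2-2=0
cmp $t0, 0  (cmp 0,0)
bgt loop: not taken
sw $t4, (0) → M[0]=32
halt.

32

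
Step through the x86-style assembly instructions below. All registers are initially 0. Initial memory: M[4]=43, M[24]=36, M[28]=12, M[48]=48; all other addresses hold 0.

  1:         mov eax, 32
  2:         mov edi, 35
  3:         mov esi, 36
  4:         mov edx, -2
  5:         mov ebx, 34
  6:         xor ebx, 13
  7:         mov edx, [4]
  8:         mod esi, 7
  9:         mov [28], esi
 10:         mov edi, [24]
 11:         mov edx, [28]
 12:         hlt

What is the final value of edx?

after mov eax, 32: eax=32
after mov edi, 35: edi=35
after mov esi, 36: esi=36
after mov edx, -2: edx=-2
after mov ebx, 34: ebx=34
after xor ebx, 13: ebx=34^13=47
after mov edx, [4]: edx=M[4]=43
after mod esi, 7: esi=36%7=1
mov [28], esi → M[28]=1
after mov edi, [24]: edi=M[24]=36
after mov edx, [28]: edx=M[28]=1
halt.

1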